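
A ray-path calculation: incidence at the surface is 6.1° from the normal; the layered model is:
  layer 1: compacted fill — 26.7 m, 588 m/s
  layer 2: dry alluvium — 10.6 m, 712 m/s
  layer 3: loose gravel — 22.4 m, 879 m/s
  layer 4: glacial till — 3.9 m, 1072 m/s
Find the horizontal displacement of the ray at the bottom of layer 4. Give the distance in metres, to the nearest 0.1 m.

p = sin θ₁/V₁ = sin 6.1°/588 = 1.8072e-04 s/m is conserved through the stack.
Layer 1: θ = 6.10°; offset = 26.7·tan 6.10° = 2.853 m.
Layer 2: sin θ = p·712 = 0.1287 → θ = 7.39°; offset = 10.6·tan 7.39° = 1.375 m.
Layer 3: sin θ = p·879 = 0.1589 → θ = 9.14°; offset = 22.4·tan 9.14° = 3.604 m.
Layer 4: sin θ = p·1072 = 0.1937 → θ = 11.17°; offset = 3.9·tan 11.17° = 0.770 m.
Total horizontal offset = 8.603 m.

8.6 m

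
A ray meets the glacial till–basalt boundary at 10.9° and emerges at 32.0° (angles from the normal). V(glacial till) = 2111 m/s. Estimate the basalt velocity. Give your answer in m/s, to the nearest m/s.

sin 10.9° = 0.1891; sin 32.0° = 0.5299.
V₂ = V₁·(sin θ₂/sin θ₁) = 2111·(0.5299/0.1891) = 5915.85 m/s.

5916 m/s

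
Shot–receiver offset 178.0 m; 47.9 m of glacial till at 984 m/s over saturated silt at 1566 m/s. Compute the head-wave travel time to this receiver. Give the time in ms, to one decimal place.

t = x/V₂ + 2h·√(V₂²−V₁²)/(V₁V₂).
√(V₂²−V₁²) = √(1566²−984²) = 1218.2 m/s; delay term = 2·47.9·1218.2/(984·1566) = 0.07574 s.
t = 178.0/1566 + 0.07574 = 0.18940 s.

189.4 ms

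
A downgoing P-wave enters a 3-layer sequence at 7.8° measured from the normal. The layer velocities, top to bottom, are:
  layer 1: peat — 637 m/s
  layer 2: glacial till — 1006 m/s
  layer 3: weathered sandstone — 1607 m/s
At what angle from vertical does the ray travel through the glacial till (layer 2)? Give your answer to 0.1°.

Ray parameter p = sin 7.8° / 637 = 2.1305e-04 s/m.
sin θ_2 = p·V_2 = 2.1305e-04 × 1006 = 0.2143.
θ_2 = 12.38° from the vertical.

12.4°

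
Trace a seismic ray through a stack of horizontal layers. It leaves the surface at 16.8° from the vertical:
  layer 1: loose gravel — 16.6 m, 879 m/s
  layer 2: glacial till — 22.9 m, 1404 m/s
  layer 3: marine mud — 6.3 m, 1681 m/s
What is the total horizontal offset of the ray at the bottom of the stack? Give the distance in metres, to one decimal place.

21.1 m

Apply Snell's law at each interface; in layer i the horizontal offset is hᵢ·tan θᵢ.
Layer 1: θ = 16.80°; offset = 16.6·tan 16.80° = 5.012 m.
Layer 2: sin θ = 1404·sin 16.8°/879 = 0.4617, θ = 27.49°; offset = 22.9·tan 27.49° = 11.918 m.
Layer 3: sin θ = 1681·sin 16.8°/879 = 0.5527, θ = 33.56°; offset = 6.3·tan 33.56° = 4.179 m.
Σ offsets = 21.109 m.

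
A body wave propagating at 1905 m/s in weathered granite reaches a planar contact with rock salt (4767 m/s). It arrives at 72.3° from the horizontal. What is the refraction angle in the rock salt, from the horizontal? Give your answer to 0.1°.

40.5°

Angle from the normal: 90° − 72.3° = 17.7°.
sin θ₁/V₁ = sin θ₂/V₂ ⇒ sin θ₂ = 4767·sin 17.7°/1905 = 4767·0.3040/1905 = 0.7608.
θ₂ = arcsin 0.7608 = 49.53° from the normal.
From the interface: 90° − 49.53° = 40.47°.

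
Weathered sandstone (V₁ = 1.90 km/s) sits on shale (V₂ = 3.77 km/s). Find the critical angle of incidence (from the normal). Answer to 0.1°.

Critical incidence: sin θ_c = V₁/V₂ = 1.90/3.77 = 0.5040.
θ_c = arcsin 0.5040 = 30.26°.

30.3°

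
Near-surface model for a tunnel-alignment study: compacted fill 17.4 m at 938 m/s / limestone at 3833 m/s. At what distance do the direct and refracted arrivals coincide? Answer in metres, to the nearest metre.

45 m

x_cross = 2h·√((V₂+V₁)/(V₂−V₁)).
(V₂+V₁)/(V₂−V₁) = (3833+938)/(3833−938) = 1.6480; √ = 1.2837.
x_cross = 2·17.4·1.2837 = 44.67 m.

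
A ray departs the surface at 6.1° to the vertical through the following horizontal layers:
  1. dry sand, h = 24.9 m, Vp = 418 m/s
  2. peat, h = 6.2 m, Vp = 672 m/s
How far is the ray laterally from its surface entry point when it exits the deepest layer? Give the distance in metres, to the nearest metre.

4 m

p = sin θ₁/V₁ = sin 6.1°/418 = 2.5422e-04 s/m is conserved through the stack.
Layer 1: θ = 6.10°; offset = 24.9·tan 6.10° = 2.661 m.
Layer 2: sin θ = p·672 = 0.1708 → θ = 9.84°; offset = 6.2·tan 9.84° = 1.075 m.
Σ offsets = 3.736 m.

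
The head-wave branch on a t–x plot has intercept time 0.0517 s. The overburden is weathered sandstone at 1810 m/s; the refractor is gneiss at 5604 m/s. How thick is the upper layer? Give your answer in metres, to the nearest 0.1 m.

h = tᵢ·V₁·V₂ / (2·√(V₂²−V₁²)).
√(V₂²−V₁²) = √(5604² − 1810²) = 5303.7 m/s.
h = 0.0517 s × 1810 × 5604 / (2 × 5303.7) = 49.44 m.

49.4 m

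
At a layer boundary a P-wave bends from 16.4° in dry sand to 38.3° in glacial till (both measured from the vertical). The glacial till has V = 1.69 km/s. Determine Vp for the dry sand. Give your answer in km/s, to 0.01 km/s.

sin 16.4° = 0.2823; sin 38.3° = 0.6198.
V₁ = V₂·(sin θ₁/sin θ₂) = 1.69·(0.2823/0.6198) = 0.77 km/s.

0.77 km/s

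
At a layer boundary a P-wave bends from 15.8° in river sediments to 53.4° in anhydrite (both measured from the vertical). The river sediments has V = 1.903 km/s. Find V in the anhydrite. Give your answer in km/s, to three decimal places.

5.611 km/s

Snell's law: sin 15.8°/V₁ = sin 53.4°/V₂.
V₂ = V₁·sin 53.4°/sin 15.8° = 1.903 × 2.9485 = 5.611 km/s.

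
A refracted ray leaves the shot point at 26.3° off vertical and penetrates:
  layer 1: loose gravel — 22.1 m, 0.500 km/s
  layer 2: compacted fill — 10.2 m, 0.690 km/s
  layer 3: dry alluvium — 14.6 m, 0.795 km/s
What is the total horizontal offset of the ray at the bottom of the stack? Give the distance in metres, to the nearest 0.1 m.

33.3 m

p = sin θ₁/V₁ = sin 26.3°/0.500 = 8.8614e-01 s/km is conserved through the stack.
Layer 1: θ = 26.30°; offset = 22.1·tan 26.30° = 10.923 m.
Layer 2: sin θ = p·0.690 = 0.6114 → θ = 37.69°; offset = 10.2·tan 37.69° = 7.882 m.
Layer 3: sin θ = p·0.795 = 0.7045 → θ = 44.79°; offset = 14.6·tan 44.79° = 14.492 m.
Σ offsets = 33.296 m.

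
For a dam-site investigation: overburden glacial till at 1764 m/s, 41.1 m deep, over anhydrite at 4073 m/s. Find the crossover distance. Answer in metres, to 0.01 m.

θ_c = arcsin(1764/4073) = 25.66°, so cos θ_c = 0.9013 and tᵢ = 2h cos θ_c/V₁ = 0.0420 s.
At crossover x/V₁ = x/V₂ + tᵢ ⇒ x = tᵢ/(1/V₁ − 1/V₂) = 0.04200/(5.6689e-04 − 2.4552e-04) = 130.69 m.

130.69 m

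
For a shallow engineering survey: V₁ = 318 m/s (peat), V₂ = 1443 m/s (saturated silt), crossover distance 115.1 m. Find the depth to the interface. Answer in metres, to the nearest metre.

46 m

h = (x_cross/2)·√((V₂−V₁)/(V₂+V₁)).
(V₂−V₁)/(V₂+V₁) = (1443−318)/(1443+318) = 0.6388; √ = 0.7993.
h = (115.1/2)·0.7993 = 46.00 m.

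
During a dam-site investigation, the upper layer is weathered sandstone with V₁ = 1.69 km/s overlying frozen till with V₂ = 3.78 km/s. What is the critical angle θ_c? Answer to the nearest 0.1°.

26.6°

Critical incidence: sin θ_c = V₁/V₂ = 1.69/3.78 = 0.4471.
θ_c = arcsin 0.4471 = 26.56°.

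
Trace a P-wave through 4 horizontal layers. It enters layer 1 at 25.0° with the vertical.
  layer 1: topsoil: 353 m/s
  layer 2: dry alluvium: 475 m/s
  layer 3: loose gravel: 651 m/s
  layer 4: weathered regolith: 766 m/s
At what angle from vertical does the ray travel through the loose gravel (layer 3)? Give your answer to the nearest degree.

51°

Snell's law across each interface conserves sin θ / V, so sin θ_3 = V_3·sin θ₁/V₁.
sin θ_3 = 651 × sin 25.0° / 353 = 0.7794.
θ_3 = 51.20° from the vertical.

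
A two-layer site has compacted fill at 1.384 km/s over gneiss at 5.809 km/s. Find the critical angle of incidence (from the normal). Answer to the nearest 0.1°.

13.8°

Critical incidence: sin θ_c = V₁/V₂ = 1.384/5.809 = 0.2383.
θ_c = arcsin 0.2383 = 13.78°.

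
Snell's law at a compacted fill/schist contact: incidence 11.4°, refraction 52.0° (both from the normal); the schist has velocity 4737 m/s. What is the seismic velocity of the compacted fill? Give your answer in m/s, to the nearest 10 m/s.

1190 m/s

Snell's law: sin 11.4°/V₁ = sin 52.0°/V₂.
V₁ = V₂·sin 11.4°/sin 52.0° = 4737 × 0.2508 = 1188.19 m/s.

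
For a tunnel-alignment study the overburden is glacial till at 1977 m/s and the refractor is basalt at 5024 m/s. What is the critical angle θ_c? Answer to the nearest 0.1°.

At critical incidence the refracted ray runs along the interface (θ₂ = 90°), so sin θ_c = V₁/V₂.
θ_c = arcsin(1977/5024) = arcsin 0.3935 = 23.17°.

23.2°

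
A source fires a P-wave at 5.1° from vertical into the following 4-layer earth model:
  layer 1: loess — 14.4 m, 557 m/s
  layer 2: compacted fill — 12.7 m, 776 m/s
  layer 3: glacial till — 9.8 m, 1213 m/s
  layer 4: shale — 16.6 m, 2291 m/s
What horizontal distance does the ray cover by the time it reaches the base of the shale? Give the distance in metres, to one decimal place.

11.3 m

p = sin θ₁/V₁ = sin 5.1°/557 = 1.5959e-04 s/m is conserved through the stack.
Layer 1: θ = 5.10°; offset = 14.4·tan 5.10° = 1.285 m.
Layer 2: sin θ = p·776 = 0.1238 → θ = 7.11°; offset = 12.7·tan 7.11° = 1.585 m.
Layer 3: sin θ = p·1213 = 0.1936 → θ = 11.16°; offset = 9.8·tan 11.16° = 1.934 m.
Layer 4: sin θ = p·2291 = 0.3656 → θ = 21.45°; offset = 16.6·tan 21.45° = 6.521 m.
Σ offsets = 11.325 m.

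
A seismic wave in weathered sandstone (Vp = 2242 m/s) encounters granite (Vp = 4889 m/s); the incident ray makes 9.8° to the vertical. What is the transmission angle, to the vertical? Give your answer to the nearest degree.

22°

sin θ₁/V₁ = sin θ₂/V₂ ⇒ sin θ₂ = 4889·sin 9.8°/2242 = 4889·0.1702/2242 = 0.3712.
θ₂ = sin⁻¹(0.3712) = 21.79° (from vertical).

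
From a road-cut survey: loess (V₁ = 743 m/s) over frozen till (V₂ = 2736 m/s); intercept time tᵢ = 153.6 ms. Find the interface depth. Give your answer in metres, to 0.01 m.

59.29 m

θ_c = arcsin(743/2736) = 15.76°; cos θ_c = 0.9624.
tᵢ = 2h cos θ_c/V₁ ⇒ h = tᵢ·V₁/(2 cos θ_c) = 0.1536·743/(2·0.9624) = 59.29 m.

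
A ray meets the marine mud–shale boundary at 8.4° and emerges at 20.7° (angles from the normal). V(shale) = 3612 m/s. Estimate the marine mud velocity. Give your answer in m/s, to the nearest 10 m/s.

Snell's law: sin 8.4°/V₁ = sin 20.7°/V₂.
V₁ = V₂·sin 8.4°/sin 20.7° = 3612 × 0.4133 = 1492.76 m/s.

1490 m/s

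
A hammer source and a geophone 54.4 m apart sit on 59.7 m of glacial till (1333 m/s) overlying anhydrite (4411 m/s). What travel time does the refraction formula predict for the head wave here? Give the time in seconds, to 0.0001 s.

0.0977 s

t = x/V₂ + 2h·√(V₂²−V₁²)/(V₁V₂).
√(V₂²−V₁²) = √(4411²−1333²) = 4204.8 m/s; delay term = 2·59.7·4204.8/(1333·4411) = 0.08538 s.
t = 54.4/4411 + 0.08538 = 0.09772 s.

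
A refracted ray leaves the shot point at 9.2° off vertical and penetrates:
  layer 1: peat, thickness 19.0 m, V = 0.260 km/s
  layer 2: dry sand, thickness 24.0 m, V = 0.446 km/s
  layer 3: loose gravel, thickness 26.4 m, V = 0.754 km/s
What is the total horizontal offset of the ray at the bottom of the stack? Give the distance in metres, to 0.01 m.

23.74 m

p = sin θ₁/V₁ = sin 9.2°/0.260 = 6.1493e-01 s/km is conserved through the stack.
Layer 1: θ = 9.20°; offset = 19.0·tan 9.20° = 3.0773 m.
Layer 2: sin θ = p·0.446 = 0.2743 → θ = 15.92°; offset = 24.0·tan 15.92° = 6.8446 m.
Layer 3: sin θ = p·0.754 = 0.4637 → θ = 27.62°; offset = 26.4·tan 27.62° = 13.8152 m.
Summing the layer offsets gives 23.7372 m.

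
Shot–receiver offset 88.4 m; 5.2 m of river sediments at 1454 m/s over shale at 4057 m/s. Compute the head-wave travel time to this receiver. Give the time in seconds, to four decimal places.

0.0285 s

θ_c = arcsin(V₁/V₂) = arcsin(1454/4057) = 21.00°, cos θ_c = 0.9336.
Intercept time tᵢ = 2h cos θ_c / V₁ = 2·5.2·0.9336/1454 = 0.00668 s.
t = x/V₂ + tᵢ = 88.4/4057 + 0.00668 = 0.02847 s.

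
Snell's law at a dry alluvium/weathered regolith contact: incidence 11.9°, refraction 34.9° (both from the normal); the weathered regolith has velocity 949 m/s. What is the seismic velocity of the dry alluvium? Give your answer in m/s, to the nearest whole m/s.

342 m/s

Snell's law: sin 11.9°/V₁ = sin 34.9°/V₂.
V₁ = V₂·sin 11.9°/sin 34.9° = 949 × 0.3604 = 342.02 m/s.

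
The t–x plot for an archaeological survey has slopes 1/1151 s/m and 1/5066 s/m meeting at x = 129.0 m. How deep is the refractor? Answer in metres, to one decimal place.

51.2 m

h = (x_cross/2)·√((V₂−V₁)/(V₂+V₁)).
(V₂−V₁)/(V₂+V₁) = (5066−1151)/(5066+1151) = 0.6297; √ = 0.7936.
h = (129.0/2)·0.7936 = 51.18 m.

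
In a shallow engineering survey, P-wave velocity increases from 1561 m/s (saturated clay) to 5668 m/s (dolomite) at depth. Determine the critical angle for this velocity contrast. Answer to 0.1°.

16.0°

Critical incidence: sin θ_c = V₁/V₂ = 1561/5668 = 0.2754.
θ_c = arcsin 0.2754 = 15.99°.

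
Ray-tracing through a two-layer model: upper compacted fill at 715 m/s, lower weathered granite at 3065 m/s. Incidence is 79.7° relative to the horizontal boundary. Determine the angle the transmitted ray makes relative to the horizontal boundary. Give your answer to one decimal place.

Convert to the normal: θ₁ = 90° − 79.7° = 10.3°.
sin θ₁/V₁ = sin θ₂/V₂ ⇒ sin θ₂ = 3065·sin 10.3°/715 = 3065·0.1788/715 = 0.7665.
θ₂ = arcsin 0.7665 = 50.04° from the normal.
From the interface: 90° − 50.04° = 39.96°.

40.0°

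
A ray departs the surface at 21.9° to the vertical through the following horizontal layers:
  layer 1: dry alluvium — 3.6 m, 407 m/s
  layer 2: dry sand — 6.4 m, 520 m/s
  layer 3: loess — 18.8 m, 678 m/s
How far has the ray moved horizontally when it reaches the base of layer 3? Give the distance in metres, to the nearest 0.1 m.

19.8 m

Ray parameter p = sin 21.9° / 407 m/s = 9.1643e-04 s/m.
Layer 1: θ = 21.90°; offset = 3.6·tan 21.90° = 1.447 m.
Layer 2: sin θ = p·520 = 0.4765 → θ = 28.46°; offset = 6.4·tan 28.46° = 3.469 m.
Layer 3: sin θ = p·678 = 0.6213 → θ = 38.41°; offset = 18.8·tan 38.41° = 14.908 m.
Σ offsets = 19.825 m.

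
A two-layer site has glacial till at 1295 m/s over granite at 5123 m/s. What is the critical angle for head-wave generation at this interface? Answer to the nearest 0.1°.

14.6°

Critical incidence: sin θ_c = V₁/V₂ = 1295/5123 = 0.2528.
θ_c = arcsin 0.2528 = 14.64°.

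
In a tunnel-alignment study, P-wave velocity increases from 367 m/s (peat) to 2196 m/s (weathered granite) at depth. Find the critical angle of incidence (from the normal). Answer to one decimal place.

9.6°

At critical incidence the refracted ray runs along the interface (θ₂ = 90°), so sin θ_c = V₁/V₂.
θ_c = arcsin(367/2196) = arcsin 0.1671 = 9.62°.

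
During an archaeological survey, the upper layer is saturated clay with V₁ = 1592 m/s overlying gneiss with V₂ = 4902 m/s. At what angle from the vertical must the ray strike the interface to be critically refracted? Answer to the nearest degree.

19°

At critical incidence the refracted ray runs along the interface (θ₂ = 90°), so sin θ_c = V₁/V₂.
θ_c = arcsin(1592/4902) = arcsin 0.3248 = 18.95°.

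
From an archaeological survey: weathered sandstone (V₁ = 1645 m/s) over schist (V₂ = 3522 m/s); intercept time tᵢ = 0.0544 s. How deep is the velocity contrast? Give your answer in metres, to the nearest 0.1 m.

θ_c = arcsin(1645/3522) = 27.84°; cos θ_c = 0.8842.
tᵢ = 2h cos θ_c/V₁ ⇒ h = tᵢ·V₁/(2 cos θ_c) = 0.0544·1645/(2·0.8842) = 50.60 m.

50.6 m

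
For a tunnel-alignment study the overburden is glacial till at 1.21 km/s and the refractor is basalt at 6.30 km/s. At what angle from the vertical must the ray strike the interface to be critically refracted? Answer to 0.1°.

11.1°

Critical incidence: sin θ_c = V₁/V₂ = 1.21/6.30 = 0.1921.
θ_c = arcsin 0.1921 = 11.07°.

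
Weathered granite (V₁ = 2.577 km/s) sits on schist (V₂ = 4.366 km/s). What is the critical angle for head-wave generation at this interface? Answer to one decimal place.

Critical incidence: sin θ_c = V₁/V₂ = 2.577/4.366 = 0.5902.
θ_c = arcsin 0.5902 = 36.17°.

36.2°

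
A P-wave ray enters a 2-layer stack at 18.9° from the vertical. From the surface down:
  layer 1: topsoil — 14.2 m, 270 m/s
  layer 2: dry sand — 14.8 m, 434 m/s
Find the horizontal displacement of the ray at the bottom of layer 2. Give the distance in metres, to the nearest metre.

Ray parameter p = sin 18.9° / 270 m/s = 1.1997e-03 s/m.
Layer 1: θ = 18.90°; offset = 14.2·tan 18.90° = 4.862 m.
Layer 2: sin θ = p·434 = 0.5207 → θ = 31.38°; offset = 14.8·tan 31.38° = 9.026 m.
Summing the layer offsets gives 13.888 m.

14 m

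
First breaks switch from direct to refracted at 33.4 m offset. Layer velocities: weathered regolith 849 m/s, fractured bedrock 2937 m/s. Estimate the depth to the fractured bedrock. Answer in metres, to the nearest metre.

h = (x_cross/2)·√((V₂−V₁)/(V₂+V₁)).
(V₂−V₁)/(V₂+V₁) = (2937−849)/(2937+849) = 0.5515; √ = 0.7426.
h = (33.4/2)·0.7426 = 12.40 m.

12 m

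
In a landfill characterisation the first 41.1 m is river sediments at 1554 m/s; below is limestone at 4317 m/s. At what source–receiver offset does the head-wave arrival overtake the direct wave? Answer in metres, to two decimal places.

x_cross = 2h·√((V₂+V₁)/(V₂−V₁)).
(V₂+V₁)/(V₂−V₁) = (4317+1554)/(4317−1554) = 2.1249; √ = 1.4577.
x_cross = 2·41.1·1.4577 = 119.82 m.

119.82 m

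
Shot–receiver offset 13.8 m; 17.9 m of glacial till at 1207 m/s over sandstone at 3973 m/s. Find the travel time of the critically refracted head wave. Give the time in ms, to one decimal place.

θ_c = arcsin(V₁/V₂) = arcsin(1207/3973) = 17.69°, cos θ_c = 0.9527.
Intercept time tᵢ = 2h cos θ_c / V₁ = 2·17.9·0.9527/1207 = 0.02826 s.
t = x/V₂ + tᵢ = 13.8/3973 + 0.02826 = 0.03173 s.

31.7 ms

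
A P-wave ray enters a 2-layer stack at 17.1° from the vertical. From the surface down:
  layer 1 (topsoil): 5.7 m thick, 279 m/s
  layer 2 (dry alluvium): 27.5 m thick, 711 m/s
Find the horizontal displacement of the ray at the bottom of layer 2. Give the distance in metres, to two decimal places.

p = sin θ₁/V₁ = sin 17.1°/279 = 1.0539e-03 s/m is conserved through the stack.
Layer 1: θ = 17.10°; offset = 5.7·tan 17.10° = 1.7535 m.
Layer 2: sin θ = p·711 = 0.7493 → θ = 48.53°; offset = 27.5·tan 48.53° = 31.1184 m.
Summing the layer offsets gives 32.8719 m.

32.87 m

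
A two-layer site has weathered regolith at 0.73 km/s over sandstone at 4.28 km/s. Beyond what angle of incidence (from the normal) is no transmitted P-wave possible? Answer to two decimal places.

At critical incidence the refracted ray runs along the interface (θ₂ = 90°), so sin θ_c = V₁/V₂.
θ_c = arcsin(0.73/4.28) = arcsin 0.1706 = 9.82°.

9.82°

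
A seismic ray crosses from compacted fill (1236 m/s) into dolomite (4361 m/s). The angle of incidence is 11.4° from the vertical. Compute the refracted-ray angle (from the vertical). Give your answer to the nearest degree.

44°

Snell's law: sin θ₂ = (V₂/V₁)·sin θ₁ = (4361/1236)·sin 11.4° = 0.6974.
θ₂ = arcsin 0.6974 = 44.22° from the normal.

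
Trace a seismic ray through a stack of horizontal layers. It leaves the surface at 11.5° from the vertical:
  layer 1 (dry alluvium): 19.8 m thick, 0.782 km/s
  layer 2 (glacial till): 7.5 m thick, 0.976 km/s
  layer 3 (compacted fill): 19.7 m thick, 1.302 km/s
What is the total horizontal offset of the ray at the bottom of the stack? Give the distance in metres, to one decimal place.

p = sin θ₁/V₁ = sin 11.5°/0.782 = 2.5495e-01 s/km is conserved through the stack.
Layer 1: θ = 11.50°; offset = 19.8·tan 11.50° = 4.028 m.
Layer 2: sin θ = p·0.976 = 0.2488 → θ = 14.41°; offset = 7.5·tan 14.41° = 1.927 m.
Layer 3: sin θ = p·1.302 = 0.3319 → θ = 19.39°; offset = 19.7·tan 19.39° = 6.932 m.
Total horizontal offset = 12.887 m.

12.9 m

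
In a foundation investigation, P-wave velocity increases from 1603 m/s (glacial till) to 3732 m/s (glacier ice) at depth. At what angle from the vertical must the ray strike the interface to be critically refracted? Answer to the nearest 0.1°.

25.4°

Critical incidence: sin θ_c = V₁/V₂ = 1603/3732 = 0.4295.
θ_c = arcsin 0.4295 = 25.44°.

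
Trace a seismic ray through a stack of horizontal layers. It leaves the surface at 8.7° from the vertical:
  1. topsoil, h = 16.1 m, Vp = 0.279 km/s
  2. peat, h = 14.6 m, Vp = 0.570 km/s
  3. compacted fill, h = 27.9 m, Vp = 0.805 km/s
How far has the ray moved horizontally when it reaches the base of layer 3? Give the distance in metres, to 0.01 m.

Apply Snell's law at each interface; in layer i the horizontal offset is hᵢ·tan θᵢ.
Layer 1: θ = 8.70°; offset = 16.1·tan 8.70° = 2.4636 m.
Layer 2: sin θ = 0.570·sin 8.7°/0.279 = 0.3090, θ = 18.00°; offset = 14.6·tan 18.00° = 4.7440 m.
Layer 3: sin θ = 0.805·sin 8.7°/0.279 = 0.4364, θ = 25.88°; offset = 27.9·tan 25.88° = 13.5334 m.
Σ offsets = 20.7411 m.

20.74 m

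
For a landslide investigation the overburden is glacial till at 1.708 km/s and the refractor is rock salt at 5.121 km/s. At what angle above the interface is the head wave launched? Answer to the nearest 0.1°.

Critical incidence: sin θ_c = V₁/V₂ = 1.708/5.121 = 0.3335.
θ_c = arcsin 0.3335 = 19.48°.
Measured from the interface: 90° − 19.48° = 70.52°.

70.5°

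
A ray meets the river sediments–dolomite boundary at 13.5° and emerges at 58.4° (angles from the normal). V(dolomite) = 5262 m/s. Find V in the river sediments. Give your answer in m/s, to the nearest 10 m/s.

1440 m/s

sin 13.5° = 0.2334; sin 58.4° = 0.8517.
V₁ = V₂·(sin θ₁/sin θ₂) = 5262·(0.2334/0.8517) = 1442.23 m/s.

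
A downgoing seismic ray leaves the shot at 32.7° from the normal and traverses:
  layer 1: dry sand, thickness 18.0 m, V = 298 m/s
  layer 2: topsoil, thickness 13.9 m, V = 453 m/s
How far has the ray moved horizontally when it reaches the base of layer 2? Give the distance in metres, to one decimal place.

p = sin θ₁/V₁ = sin 32.7°/298 = 1.8129e-03 s/m is conserved through the stack.
Layer 1: θ = 32.70°; offset = 18.0·tan 32.70° = 11.556 m.
Layer 2: sin θ = p·453 = 0.8212 → θ = 55.21°; offset = 13.9·tan 55.21° = 20.006 m.
Summing the layer offsets gives 31.562 m.

31.6 m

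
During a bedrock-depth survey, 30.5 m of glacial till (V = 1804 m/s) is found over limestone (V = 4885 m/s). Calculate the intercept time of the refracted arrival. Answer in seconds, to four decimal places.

θ_c = arcsin(V₁/V₂) = arcsin(1804/4885) = 21.67°; cos θ_c = 0.9293.
tᵢ = 2h·cos θ_c / V₁ = 2·30.5·0.9293 / 1804 = 0.03142 s.

0.0314 s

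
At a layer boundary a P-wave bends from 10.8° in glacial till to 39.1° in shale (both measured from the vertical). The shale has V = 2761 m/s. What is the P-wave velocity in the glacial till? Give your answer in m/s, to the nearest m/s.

820 m/s

Snell's law: sin 10.8°/V₁ = sin 39.1°/V₂.
V₁ = V₂·sin 10.8°/sin 39.1° = 2761 × 0.2971 = 820.33 m/s.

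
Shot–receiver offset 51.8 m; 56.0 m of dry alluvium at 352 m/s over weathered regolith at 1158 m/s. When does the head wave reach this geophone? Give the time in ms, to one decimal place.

347.9 ms

θ_c = arcsin(V₁/V₂) = arcsin(352/1158) = 17.70°, cos θ_c = 0.9527.
Intercept time tᵢ = 2h cos θ_c / V₁ = 2·56.0·0.9527/352 = 0.30313 s.
t = x/V₂ + tᵢ = 51.8/1158 + 0.30313 = 0.34786 s.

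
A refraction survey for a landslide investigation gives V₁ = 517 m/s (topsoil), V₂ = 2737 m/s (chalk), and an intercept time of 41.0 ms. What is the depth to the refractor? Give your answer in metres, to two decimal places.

θ_c = arcsin(517/2737) = 10.89°; cos θ_c = 0.9820.
tᵢ = 2h cos θ_c/V₁ ⇒ h = tᵢ·V₁/(2 cos θ_c) = 0.041·517/(2·0.9820) = 10.79 m.

10.79 m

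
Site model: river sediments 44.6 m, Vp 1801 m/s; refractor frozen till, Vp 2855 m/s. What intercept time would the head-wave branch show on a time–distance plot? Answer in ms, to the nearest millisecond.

38 ms

tᵢ = 2h·√(V₂²−V₁²)/(V₁V₂).
√(V₂²−V₁²) = √(2855²−1801²) = 2215.3 m/s.
tᵢ = 2·44.6·2215.3/(1801·2855) = 0.03843 s.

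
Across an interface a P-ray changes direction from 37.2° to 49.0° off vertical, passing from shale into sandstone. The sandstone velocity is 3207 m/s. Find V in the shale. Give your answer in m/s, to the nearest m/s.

Snell's law: sin 37.2°/V₁ = sin 49.0°/V₂.
V₁ = V₂·sin 37.2°/sin 49.0° = 3207 × 0.8011 = 2569.13 m/s.

2569 m/s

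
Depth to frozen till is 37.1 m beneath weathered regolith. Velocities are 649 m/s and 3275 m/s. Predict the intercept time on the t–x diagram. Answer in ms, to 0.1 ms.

tᵢ = 2h·√(V₂²−V₁²)/(V₁V₂).
√(V₂²−V₁²) = √(3275²−649²) = 3210.1 m/s.
tᵢ = 2·37.1·3210.1/(649·3275) = 0.11206 s.

112.1 ms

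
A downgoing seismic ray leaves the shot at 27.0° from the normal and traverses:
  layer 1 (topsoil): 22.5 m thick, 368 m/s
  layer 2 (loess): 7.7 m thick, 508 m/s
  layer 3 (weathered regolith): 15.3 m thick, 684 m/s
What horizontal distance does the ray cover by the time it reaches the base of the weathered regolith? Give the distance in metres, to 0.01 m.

41.72 m

Ray parameter p = sin 27.0° / 368 m/s = 1.2337e-03 s/m.
Layer 1: θ = 27.00°; offset = 22.5·tan 27.00° = 11.4643 m.
Layer 2: sin θ = p·508 = 0.6267 → θ = 38.81°; offset = 7.7·tan 38.81° = 6.1926 m.
Layer 3: sin θ = p·684 = 0.8438 → θ = 57.55°; offset = 15.3·tan 57.55° = 24.0595 m.
Σ offsets = 41.7165 m.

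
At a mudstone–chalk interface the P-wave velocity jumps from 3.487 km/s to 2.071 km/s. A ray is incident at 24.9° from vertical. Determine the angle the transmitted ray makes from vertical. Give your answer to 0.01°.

sin θ₁/V₁ = sin θ₂/V₂ ⇒ sin θ₂ = 2.071·sin 24.9°/3.487 = 2.071·0.4210/3.487 = 0.2501.
θ₂ = arcsin 0.2501 = 14.48° from the normal.

14.48°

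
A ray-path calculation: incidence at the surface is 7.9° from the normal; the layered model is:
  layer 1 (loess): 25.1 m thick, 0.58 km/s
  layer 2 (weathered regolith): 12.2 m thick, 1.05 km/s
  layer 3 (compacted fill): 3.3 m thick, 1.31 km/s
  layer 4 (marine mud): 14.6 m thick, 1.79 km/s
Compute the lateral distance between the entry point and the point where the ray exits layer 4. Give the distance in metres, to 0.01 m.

14.53 m

p = sin θ₁/V₁ = sin 7.9°/0.58 = 2.3697e-01 s/km is conserved through the stack.
Layer 1: θ = 7.90°; offset = 25.1·tan 7.90° = 3.4829 m.
Layer 2: sin θ = p·1.05 = 0.2488 → θ = 14.41°; offset = 12.2·tan 14.41° = 3.1342 m.
Layer 3: sin θ = p·1.31 = 0.3104 → θ = 18.09°; offset = 3.3·tan 18.09° = 1.0777 m.
Layer 4: sin θ = p·1.79 = 0.4242 → θ = 25.10°; offset = 14.6·tan 25.10° = 6.8388 m.
Total horizontal offset = 14.5336 m.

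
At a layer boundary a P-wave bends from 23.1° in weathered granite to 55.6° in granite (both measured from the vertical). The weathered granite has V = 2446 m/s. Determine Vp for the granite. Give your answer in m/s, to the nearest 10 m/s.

sin 23.1° = 0.3923; sin 55.6° = 0.8251.
V₂ = V₁·(sin θ₂/sin θ₁) = 2446·(0.8251/0.3923) = 5144.12 m/s.

5140 m/s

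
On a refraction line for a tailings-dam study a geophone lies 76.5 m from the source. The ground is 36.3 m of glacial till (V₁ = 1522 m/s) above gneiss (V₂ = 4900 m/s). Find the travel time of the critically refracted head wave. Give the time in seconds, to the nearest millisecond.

0.061 s

θ_c = arcsin(V₁/V₂) = arcsin(1522/4900) = 18.10°, cos θ_c = 0.9505.
Intercept time tᵢ = 2h cos θ_c / V₁ = 2·36.3·0.9505/1522 = 0.04534 s.
t = x/V₂ + tᵢ = 76.5/4900 + 0.04534 = 0.06095 s.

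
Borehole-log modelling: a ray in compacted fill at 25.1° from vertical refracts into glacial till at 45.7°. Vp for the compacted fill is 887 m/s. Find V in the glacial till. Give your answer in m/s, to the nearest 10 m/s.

sin 25.1° = 0.4242; sin 45.7° = 0.7157.
V₂ = V₁·(sin θ₂/sin θ₁) = 887·(0.7157/0.4242) = 1496.51 m/s.

1500 m/s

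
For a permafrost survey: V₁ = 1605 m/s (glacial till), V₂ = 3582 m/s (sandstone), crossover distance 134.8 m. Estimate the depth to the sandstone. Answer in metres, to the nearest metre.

h = (x_cross/2)·√((V₂−V₁)/(V₂+V₁)).
(V₂−V₁)/(V₂+V₁) = (3582−1605)/(3582+1605) = 0.3811; √ = 0.6174.
h = (134.8/2)·0.6174 = 41.61 m.

42 m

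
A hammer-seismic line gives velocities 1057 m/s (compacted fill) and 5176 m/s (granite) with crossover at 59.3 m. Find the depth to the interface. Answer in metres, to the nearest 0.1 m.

x_cross = 2h·√((V₂+V₁)/(V₂−V₁)) → h = x_cross / (2·√((V₂+V₁)/(V₂−V₁))).
√((V₂+V₁)/(V₂−V₁)) = √((5176+1057)/(5176−1057)) = 1.2301.
h = 59.3 / (2·1.2301) = 24.10 m.

24.1 m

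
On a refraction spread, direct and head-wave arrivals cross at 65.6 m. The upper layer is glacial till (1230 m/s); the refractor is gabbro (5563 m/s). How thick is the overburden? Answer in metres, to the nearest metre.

x_cross = 2h·√((V₂+V₁)/(V₂−V₁)) → h = x_cross / (2·√((V₂+V₁)/(V₂−V₁))).
√((V₂+V₁)/(V₂−V₁)) = √((5563+1230)/(5563−1230)) = 1.2521.
h = 65.6 / (2·1.2521) = 26.20 m.

26 m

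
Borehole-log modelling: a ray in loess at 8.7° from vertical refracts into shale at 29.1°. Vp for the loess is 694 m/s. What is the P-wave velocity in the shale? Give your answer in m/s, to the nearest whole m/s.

2231 m/s

Snell's law: sin 8.7°/V₁ = sin 29.1°/V₂.
V₂ = V₁·sin 29.1°/sin 8.7° = 694 × 3.2152 = 2231.36 m/s.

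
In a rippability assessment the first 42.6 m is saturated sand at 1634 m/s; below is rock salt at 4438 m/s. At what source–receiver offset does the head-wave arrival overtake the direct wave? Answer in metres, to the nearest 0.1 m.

θ_c = arcsin(1634/4438) = 21.60°, so cos θ_c = 0.9298 and tᵢ = 2h cos θ_c/V₁ = 0.0485 s.
At crossover x/V₁ = x/V₂ + tᵢ ⇒ x = tᵢ/(1/V₁ − 1/V₂) = 0.04848/(6.1200e-04 − 2.2533e-04) = 125.38 m.

125.4 m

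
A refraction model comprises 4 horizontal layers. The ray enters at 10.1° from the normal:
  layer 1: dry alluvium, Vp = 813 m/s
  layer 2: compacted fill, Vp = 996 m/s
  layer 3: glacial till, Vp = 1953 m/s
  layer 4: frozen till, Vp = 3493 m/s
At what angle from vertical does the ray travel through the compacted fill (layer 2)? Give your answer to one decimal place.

Snell's law across each interface conserves sin θ / V, so sin θ_2 = V_2·sin θ₁/V₁.
sin θ_2 = 996 × sin 10.1° / 813 = 0.2148.
θ_2 = 12.41° from the vertical.

12.4°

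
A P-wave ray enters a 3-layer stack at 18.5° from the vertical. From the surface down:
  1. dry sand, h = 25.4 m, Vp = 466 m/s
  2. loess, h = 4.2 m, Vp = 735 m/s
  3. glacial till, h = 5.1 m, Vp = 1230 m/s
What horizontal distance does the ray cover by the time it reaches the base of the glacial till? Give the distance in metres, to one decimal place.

Ray parameter p = sin 18.5° / 466 m/s = 6.8091e-04 s/m.
Layer 1: θ = 18.50°; offset = 25.4·tan 18.50° = 8.499 m.
Layer 2: sin θ = p·735 = 0.5005 → θ = 30.03°; offset = 4.2·tan 30.03° = 2.428 m.
Layer 3: sin θ = p·1230 = 0.8375 → θ = 56.88°; offset = 5.1·tan 56.88° = 7.817 m.
Summing the layer offsets gives 18.744 m.

18.7 m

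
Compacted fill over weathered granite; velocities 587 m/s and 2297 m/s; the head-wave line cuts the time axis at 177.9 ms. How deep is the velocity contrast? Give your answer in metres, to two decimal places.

54.01 m

θ_c = arcsin(587/2297) = 14.81°; cos θ_c = 0.9668.
tᵢ = 2h cos θ_c/V₁ ⇒ h = tᵢ·V₁/(2 cos θ_c) = 0.1779·587/(2·0.9668) = 54.01 m.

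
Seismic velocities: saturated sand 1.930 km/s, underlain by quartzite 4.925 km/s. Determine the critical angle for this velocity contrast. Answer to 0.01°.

At critical incidence the refracted ray runs along the interface (θ₂ = 90°), so sin θ_c = V₁/V₂.
θ_c = arcsin(1.930/4.925) = arcsin 0.3919 = 23.07°.

23.07°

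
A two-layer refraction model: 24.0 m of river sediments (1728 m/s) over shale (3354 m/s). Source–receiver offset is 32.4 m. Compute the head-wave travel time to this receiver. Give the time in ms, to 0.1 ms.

33.5 ms

θ_c = arcsin(V₁/V₂) = arcsin(1728/3354) = 31.01°, cos θ_c = 0.8571.
Intercept time tᵢ = 2h cos θ_c / V₁ = 2·24.0·0.8571/1728 = 0.02381 s.
t = x/V₂ + tᵢ = 32.4/3354 + 0.02381 = 0.03347 s.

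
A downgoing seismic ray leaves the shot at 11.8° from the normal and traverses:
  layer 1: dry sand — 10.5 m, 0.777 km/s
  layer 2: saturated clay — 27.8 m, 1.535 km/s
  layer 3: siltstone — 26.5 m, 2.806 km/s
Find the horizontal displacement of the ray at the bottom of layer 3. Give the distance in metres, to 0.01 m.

43.50 m

Apply Snell's law at each interface; in layer i the horizontal offset is hᵢ·tan θᵢ.
Layer 1: θ = 11.80°; offset = 10.5·tan 11.80° = 2.1936 m.
Layer 2: sin θ = 1.535·sin 11.8°/0.777 = 0.4040, θ = 23.83°; offset = 27.8·tan 23.83° = 12.2775 m.
Layer 3: sin θ = 2.806·sin 11.8°/0.777 = 0.7385, θ = 47.60°; offset = 26.5·tan 47.60° = 29.0252 m.
Summing the layer offsets gives 43.4962 m.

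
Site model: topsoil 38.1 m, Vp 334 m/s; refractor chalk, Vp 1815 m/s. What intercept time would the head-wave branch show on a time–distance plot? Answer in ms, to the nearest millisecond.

tᵢ = 2h·√(V₂²−V₁²)/(V₁V₂).
√(V₂²−V₁²) = √(1815²−334²) = 1784.0 m/s.
tᵢ = 2·38.1·1784.0/(334·1815) = 0.22425 s.

224 ms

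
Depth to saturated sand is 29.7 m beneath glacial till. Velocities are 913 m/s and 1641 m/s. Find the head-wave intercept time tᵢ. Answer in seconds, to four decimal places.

0.0541 s

tᵢ = 2h·√(V₂²−V₁²)/(V₁V₂).
√(V₂²−V₁²) = √(1641²−913²) = 1363.6 m/s.
tᵢ = 2·29.7·1363.6/(913·1641) = 0.05406 s.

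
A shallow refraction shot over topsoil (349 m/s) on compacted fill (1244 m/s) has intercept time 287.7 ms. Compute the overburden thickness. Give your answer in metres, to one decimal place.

52.3 m

θ_c = arcsin(349/1244) = 16.29°; cos θ_c = 0.9598.
tᵢ = 2h cos θ_c/V₁ ⇒ h = tᵢ·V₁/(2 cos θ_c) = 0.2877·349/(2·0.9598) = 52.30 m.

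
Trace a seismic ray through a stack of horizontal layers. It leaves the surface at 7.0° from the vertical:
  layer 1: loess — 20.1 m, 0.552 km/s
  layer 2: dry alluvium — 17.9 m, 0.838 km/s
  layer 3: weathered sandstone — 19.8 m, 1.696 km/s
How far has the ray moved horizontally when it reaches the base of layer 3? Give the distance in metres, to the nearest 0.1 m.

p = sin θ₁/V₁ = sin 7.0°/0.552 = 2.2078e-01 s/km is conserved through the stack.
Layer 1: θ = 7.00°; offset = 20.1·tan 7.00° = 2.468 m.
Layer 2: sin θ = p·0.838 = 0.1850 → θ = 10.66°; offset = 17.9·tan 10.66° = 3.370 m.
Layer 3: sin θ = p·1.696 = 0.3744 → θ = 21.99°; offset = 19.8·tan 21.99° = 7.996 m.
Summing the layer offsets gives 13.833 m.

13.8 m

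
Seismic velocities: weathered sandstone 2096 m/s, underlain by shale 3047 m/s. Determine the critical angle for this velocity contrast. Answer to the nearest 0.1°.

43.5°

At critical incidence the refracted ray runs along the interface (θ₂ = 90°), so sin θ_c = V₁/V₂.
θ_c = arcsin(2096/3047) = arcsin 0.6879 = 43.46°.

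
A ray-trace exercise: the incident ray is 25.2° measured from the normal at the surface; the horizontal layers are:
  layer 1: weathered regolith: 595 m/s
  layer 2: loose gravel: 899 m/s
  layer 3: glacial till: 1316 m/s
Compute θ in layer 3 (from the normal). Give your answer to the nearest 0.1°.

70.3°

Snell's law across each interface conserves sin θ / V, so sin θ_3 = V_3·sin θ₁/V₁.
sin θ_3 = 1316 × sin 25.2° / 595 = 0.9417.
θ_3 = 70.34° from the vertical.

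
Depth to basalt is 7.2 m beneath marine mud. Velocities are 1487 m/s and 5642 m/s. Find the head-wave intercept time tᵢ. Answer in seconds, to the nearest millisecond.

0.009 s

θ_c = arcsin(V₁/V₂) = arcsin(1487/5642) = 15.28°; cos θ_c = 0.9646.
tᵢ = 2h·cos θ_c / V₁ = 2·7.2·0.9646 / 1487 = 0.00934 s.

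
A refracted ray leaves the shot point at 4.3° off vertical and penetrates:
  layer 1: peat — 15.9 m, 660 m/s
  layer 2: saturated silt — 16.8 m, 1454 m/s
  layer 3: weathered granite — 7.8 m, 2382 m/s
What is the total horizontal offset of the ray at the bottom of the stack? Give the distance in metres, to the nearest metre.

6 m

Apply Snell's law at each interface; in layer i the horizontal offset is hᵢ·tan θᵢ.
Layer 1: θ = 4.30°; offset = 15.9·tan 4.30° = 1.196 m.
Layer 2: sin θ = 1454·sin 4.3°/660 = 0.1652, θ = 9.51°; offset = 16.8·tan 9.51° = 2.814 m.
Layer 3: sin θ = 2382·sin 4.3°/660 = 0.2706, θ = 15.70°; offset = 7.8·tan 15.70° = 2.193 m.
Summing the layer offsets gives 6.202 m.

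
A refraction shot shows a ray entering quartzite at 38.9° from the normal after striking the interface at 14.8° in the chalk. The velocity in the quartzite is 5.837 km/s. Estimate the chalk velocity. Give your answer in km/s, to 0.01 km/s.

sin 14.8° = 0.2554; sin 38.9° = 0.6280.
V₁ = V₂·(sin θ₁/sin θ₂) = 5.837·(0.2554/0.6280) = 2.37 km/s.

2.37 km/s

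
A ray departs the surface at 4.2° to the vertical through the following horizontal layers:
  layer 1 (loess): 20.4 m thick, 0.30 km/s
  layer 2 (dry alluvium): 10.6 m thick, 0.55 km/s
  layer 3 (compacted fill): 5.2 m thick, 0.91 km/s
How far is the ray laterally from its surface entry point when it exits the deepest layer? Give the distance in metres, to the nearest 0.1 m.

Apply Snell's law at each interface; in layer i the horizontal offset is hᵢ·tan θᵢ.
Layer 1: θ = 4.20°; offset = 20.4·tan 4.20° = 1.498 m.
Layer 2: sin θ = 0.55·sin 4.2°/0.30 = 0.1343, θ = 7.72°; offset = 10.6·tan 7.72° = 1.436 m.
Layer 3: sin θ = 0.91·sin 4.2°/0.30 = 0.2222, θ = 12.84°; offset = 5.2·tan 12.84° = 1.185 m.
Σ offsets = 4.119 m.

4.1 m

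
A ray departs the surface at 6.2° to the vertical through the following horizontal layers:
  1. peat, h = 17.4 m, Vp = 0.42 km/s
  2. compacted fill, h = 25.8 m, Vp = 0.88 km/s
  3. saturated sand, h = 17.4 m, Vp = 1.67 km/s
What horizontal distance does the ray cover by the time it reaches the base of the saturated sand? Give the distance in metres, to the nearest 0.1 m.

16.2 m

Ray parameter p = sin 6.2° / 0.42 km/s = 2.5714e-01 s/km.
Layer 1: θ = 6.20°; offset = 17.4·tan 6.20° = 1.890 m.
Layer 2: sin θ = p·0.88 = 0.2263 → θ = 13.08°; offset = 25.8·tan 13.08° = 5.994 m.
Layer 3: sin θ = p·1.67 = 0.4294 → θ = 25.43°; offset = 17.4·tan 25.43° = 8.274 m.
Total horizontal offset = 16.158 m.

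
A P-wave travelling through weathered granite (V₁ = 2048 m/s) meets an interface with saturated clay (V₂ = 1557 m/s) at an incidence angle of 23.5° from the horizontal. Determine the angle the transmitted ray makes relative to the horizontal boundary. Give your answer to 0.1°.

Angle from the normal: 90° − 23.5° = 66.5°.
Snell's law: sin θ₂ = (V₂/V₁)·sin θ₁ = (1557/2048)·sin 66.5° = 0.6972.
θ₂ = arcsin 0.6972 = 44.20° from the normal.
From the interface: 90° − 44.20° = 45.80°.

45.8°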